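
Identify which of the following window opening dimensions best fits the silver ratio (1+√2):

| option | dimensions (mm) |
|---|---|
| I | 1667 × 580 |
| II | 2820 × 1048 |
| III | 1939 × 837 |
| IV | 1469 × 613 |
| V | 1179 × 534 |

Ratios (long/short): I ≈ 2.874; II ≈ 2.691; III ≈ 2.317; IV ≈ 2.396; V ≈ 2.208.
silver ratio ≈ 2.414; option IV is nearest (Δ 0.018).

IV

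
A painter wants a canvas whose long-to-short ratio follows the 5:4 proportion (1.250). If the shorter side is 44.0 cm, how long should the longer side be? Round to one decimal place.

55.0 cm

5:4 = 1.25000.
Longer side = 44.0 × 1.25000 ≈ 55.000 → 55.0 cm.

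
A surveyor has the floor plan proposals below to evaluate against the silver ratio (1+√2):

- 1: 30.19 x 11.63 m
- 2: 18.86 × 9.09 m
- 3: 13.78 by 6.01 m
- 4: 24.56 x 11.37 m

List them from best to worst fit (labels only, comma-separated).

3, 1, 4, 2

Ratios: 1 = 30.19 / 11.63 ≈ 2.596; 2 = 18.86 / 9.09 ≈ 2.075; 3 = 13.78 / 6.01 ≈ 2.293; 4 = 24.56 / 11.37 ≈ 2.160.
|Δ from 2.414|: 1 0.182; 2 0.339; 3 0.121; 4 0.254.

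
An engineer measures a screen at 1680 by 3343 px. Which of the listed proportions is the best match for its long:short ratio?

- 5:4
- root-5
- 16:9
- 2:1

Ratio = 3343 / 1680 ≈ 1.990.
Distances: 5:4 1.250 (Δ 0.740); root-5 2.236 (Δ 0.246); 16:9 1.778 (Δ 0.212); 2:1 2.000 (Δ 0.010).

2:1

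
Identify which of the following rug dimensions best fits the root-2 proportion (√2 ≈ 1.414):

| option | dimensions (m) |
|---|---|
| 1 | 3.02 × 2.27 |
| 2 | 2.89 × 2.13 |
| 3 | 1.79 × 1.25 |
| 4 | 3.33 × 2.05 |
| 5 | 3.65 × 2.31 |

Ratios (long/short): 1 ≈ 1.330; 2 ≈ 1.357; 3 ≈ 1.432; 4 ≈ 1.624; 5 ≈ 1.580.
root-2 ≈ 1.414; option 3 is nearest (Δ 0.018).

3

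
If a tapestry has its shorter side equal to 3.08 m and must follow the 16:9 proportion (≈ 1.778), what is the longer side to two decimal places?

5.48 m

16:9 ≈ 1.77778.
Longer side = 3.08 × 1.77778 ≈ 5.4756 → 5.48 m.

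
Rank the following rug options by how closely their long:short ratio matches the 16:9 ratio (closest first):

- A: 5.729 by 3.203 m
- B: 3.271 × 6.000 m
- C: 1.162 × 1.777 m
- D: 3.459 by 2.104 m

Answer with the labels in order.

A, B, D, C

A: 5.729/3.203 ≈ 1.789 → |1.789 − 1.778| = 0.011
B: 6.000/3.271 ≈ 1.834 → |1.834 − 1.778| = 0.056
C: 1.777/1.162 ≈ 1.529 → |1.529 − 1.778| = 0.249
D: 3.459/2.104 ≈ 1.644 → |1.644 − 1.778| = 0.134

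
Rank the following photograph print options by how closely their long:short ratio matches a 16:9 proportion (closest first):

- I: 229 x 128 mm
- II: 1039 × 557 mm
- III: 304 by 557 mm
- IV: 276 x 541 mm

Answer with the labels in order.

I, III, II, IV

I: 229/128 ≈ 1.789 → |1.789 − 1.778| = 0.011
II: 1039/557 ≈ 1.865 → |1.865 − 1.778| = 0.087
III: 557/304 ≈ 1.832 → |1.832 − 1.778| = 0.054
IV: 541/276 ≈ 1.960 → |1.960 − 1.778| = 0.182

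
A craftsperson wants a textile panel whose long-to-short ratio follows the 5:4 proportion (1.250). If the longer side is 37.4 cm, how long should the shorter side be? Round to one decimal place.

5:4 = 1.25000.
Shorter side = 37.4 ÷ 1.25000 ≈ 29.920 → 29.9 cm.

29.9 cm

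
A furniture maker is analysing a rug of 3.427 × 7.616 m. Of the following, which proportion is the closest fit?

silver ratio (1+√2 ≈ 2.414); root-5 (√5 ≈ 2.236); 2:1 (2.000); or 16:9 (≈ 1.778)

7.616/3.427 ≈ 2.222. Nearest candidates are root-5 (2.236, off by 0.014) and silver ratio (2.414, off by 0.192).

root-5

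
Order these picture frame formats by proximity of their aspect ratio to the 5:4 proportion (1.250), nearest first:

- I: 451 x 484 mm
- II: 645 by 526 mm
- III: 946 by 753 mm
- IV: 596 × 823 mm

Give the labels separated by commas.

Ratios: I = 484 / 451 ≈ 1.073; II = 645 / 526 ≈ 1.226; III = 946 / 753 ≈ 1.256; IV = 823 / 596 ≈ 1.381.
|Δ from 1.250|: I 0.177; II 0.024; III 0.006; IV 0.131.

III, II, IV, I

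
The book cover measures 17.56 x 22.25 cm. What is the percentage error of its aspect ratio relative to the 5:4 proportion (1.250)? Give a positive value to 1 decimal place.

1.4%

Ratio = 22.25 / 17.56 ≈ 1.2671.
Ideal 5:4 = 1.2500. |1.2671 − 1.2500| / 1.2500 ≈ 1.37% → 1.4%.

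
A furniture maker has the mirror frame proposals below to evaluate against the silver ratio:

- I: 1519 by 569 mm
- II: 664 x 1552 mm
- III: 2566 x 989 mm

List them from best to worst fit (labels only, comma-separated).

II, III, I

I: 1519/569 ≈ 2.670 → |2.670 − 2.414| = 0.256
II: 1552/664 ≈ 2.337 → |2.337 − 2.414| = 0.077
III: 2566/989 ≈ 2.595 → |2.595 − 2.414| = 0.181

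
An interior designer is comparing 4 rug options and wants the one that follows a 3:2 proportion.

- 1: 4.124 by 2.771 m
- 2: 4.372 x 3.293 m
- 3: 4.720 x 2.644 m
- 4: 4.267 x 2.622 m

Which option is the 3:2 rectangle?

1

Ratios (long/short): 1 ≈ 1.488; 2 ≈ 1.328; 3 ≈ 1.785; 4 ≈ 1.627.
3:2 ≈ 1.500; option 1 is nearest (Δ 0.012).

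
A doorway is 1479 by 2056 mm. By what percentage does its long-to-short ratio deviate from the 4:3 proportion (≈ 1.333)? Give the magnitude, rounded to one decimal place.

Ratio = 2056 / 1479 ≈ 1.3901.
Ideal 4:3 ≈ 1.3333. |1.3901 − 1.3333| / 1.3333 ≈ 4.26% → 4.3%.

4.3%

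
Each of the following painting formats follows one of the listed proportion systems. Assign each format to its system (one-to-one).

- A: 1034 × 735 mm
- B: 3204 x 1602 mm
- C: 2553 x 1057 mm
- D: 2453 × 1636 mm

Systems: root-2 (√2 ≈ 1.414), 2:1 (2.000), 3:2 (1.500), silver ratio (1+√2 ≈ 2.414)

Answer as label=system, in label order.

A=root-2, B=2:1, C=silver ratio, D=3:2

Ratios: A ≈ 1.407; B ≈ 2.000; C ≈ 2.415; D ≈ 1.499.
Targets: root-2 ≈ 1.414; 2:1 ≈ 2.000; 3:2 ≈ 1.500; silver ratio ≈ 2.414.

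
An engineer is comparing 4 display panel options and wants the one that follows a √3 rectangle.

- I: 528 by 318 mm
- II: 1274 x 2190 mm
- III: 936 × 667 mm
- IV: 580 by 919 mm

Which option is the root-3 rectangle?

Ratios (long/short): I ≈ 1.660; II ≈ 1.719; III ≈ 1.403; IV ≈ 1.584.
root-3 ≈ 1.732; option II is nearest (Δ 0.013).

II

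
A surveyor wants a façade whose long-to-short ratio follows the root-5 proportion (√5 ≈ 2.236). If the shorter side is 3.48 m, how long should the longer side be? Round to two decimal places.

root-5 ≈ 2.23607.
Longer side = 3.48 × 2.23607 ≈ 7.7815 → 7.78 m.

7.78 m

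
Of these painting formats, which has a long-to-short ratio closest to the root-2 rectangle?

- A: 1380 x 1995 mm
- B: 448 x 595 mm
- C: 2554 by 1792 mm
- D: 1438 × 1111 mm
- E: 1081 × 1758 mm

Target root-2 ≈ 1.414.
A: 1.446 (Δ0.032)  B: 1.328 (Δ0.086)  C: 1.425 (Δ0.011)  D: 1.294 (Δ0.120)  E: 1.626 (Δ0.212)

C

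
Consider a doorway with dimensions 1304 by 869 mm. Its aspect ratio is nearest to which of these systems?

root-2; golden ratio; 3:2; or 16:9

1304/869 ≈ 1.501. Nearest candidates are 3:2 (1.500, off by 0.001) and root-2 (1.414, off by 0.087).

3:2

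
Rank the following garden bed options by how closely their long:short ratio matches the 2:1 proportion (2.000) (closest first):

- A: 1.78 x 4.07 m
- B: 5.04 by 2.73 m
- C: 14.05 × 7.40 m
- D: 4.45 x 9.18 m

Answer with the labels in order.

Ratios: A = 4.07 / 1.78 ≈ 2.287; B = 5.04 / 2.73 ≈ 1.846; C = 14.05 / 7.40 ≈ 1.899; D = 9.18 / 4.45 ≈ 2.063.
|Δ from 2.000|: A 0.287; B 0.154; C 0.101; D 0.063.

D, C, B, A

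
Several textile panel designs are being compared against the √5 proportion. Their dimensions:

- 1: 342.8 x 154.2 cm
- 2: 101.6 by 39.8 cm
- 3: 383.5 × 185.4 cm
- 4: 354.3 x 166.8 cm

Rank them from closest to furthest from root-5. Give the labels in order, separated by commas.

1: 342.8/154.2 ≈ 2.223 → |2.223 − 2.236| = 0.013
2: 101.6/39.8 ≈ 2.553 → |2.553 − 2.236| = 0.317
3: 383.5/185.4 ≈ 2.069 → |2.069 − 2.236| = 0.167
4: 354.3/166.8 ≈ 2.124 → |2.124 − 2.236| = 0.112

1, 4, 3, 2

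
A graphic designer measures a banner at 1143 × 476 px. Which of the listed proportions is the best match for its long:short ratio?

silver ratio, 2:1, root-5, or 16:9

Ratio = 1143 / 476 ≈ 2.401.
Distances: silver ratio 2.414 (Δ 0.013); 2:1 2.000 (Δ 0.401); root-5 2.236 (Δ 0.165); 16:9 1.778 (Δ 0.623).

silver ratio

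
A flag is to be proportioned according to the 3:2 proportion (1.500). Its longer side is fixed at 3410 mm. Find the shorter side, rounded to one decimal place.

2273.3 mm

3:2 = 1.50000.
Shorter side = 3410 ÷ 1.50000 ≈ 2273.333 → 2273.3 mm.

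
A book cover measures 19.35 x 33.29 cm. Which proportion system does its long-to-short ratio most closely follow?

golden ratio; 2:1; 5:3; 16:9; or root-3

33.29/19.35 ≈ 1.720. Nearest candidates are root-3 (1.732, off by 0.012) and 5:3 (1.667, off by 0.053).

root-3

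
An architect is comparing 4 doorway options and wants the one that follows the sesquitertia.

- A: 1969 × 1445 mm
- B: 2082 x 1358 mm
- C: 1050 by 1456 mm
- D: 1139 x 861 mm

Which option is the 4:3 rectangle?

Target 4:3 ≈ 1.333.
A: 1.363 (Δ0.030)  B: 1.533 (Δ0.200)  C: 1.387 (Δ0.054)  D: 1.323 (Δ0.010)

D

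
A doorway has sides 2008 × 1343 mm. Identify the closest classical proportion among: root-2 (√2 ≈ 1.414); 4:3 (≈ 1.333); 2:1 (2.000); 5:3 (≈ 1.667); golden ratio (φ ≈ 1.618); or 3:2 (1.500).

2008/1343 ≈ 1.495. Nearest candidates are 3:2 (1.500, off by 0.005) and root-2 (1.414, off by 0.081).

3:2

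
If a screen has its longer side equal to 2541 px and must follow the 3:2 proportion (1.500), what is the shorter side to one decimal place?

3:2 = 1.50000.
Shorter side = 2541 ÷ 1.50000 ≈ 1694.000 → 1694.0 px.

1694.0 px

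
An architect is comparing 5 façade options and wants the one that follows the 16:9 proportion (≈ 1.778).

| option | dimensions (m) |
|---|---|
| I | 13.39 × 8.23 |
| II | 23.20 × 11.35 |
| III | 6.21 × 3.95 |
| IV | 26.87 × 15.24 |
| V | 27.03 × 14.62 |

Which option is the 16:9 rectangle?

Target 16:9 ≈ 1.778.
I: 1.627 (Δ0.151)  II: 2.044 (Δ0.266)  III: 1.572 (Δ0.206)  IV: 1.763 (Δ0.015)  V: 1.849 (Δ0.071)

IV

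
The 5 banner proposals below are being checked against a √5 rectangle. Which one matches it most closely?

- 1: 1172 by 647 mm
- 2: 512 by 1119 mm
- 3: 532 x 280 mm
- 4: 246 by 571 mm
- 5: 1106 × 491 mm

Target root-5 ≈ 2.236.
1: 1.811 (Δ0.425)  2: 2.186 (Δ0.050)  3: 1.900 (Δ0.336)  4: 2.321 (Δ0.085)  5: 2.253 (Δ0.017)

5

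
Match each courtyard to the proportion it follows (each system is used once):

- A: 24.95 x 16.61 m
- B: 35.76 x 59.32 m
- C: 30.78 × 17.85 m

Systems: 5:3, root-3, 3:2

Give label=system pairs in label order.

Ratios: A ≈ 1.502; B ≈ 1.659; C ≈ 1.724.
Targets: 5:3 ≈ 1.667; root-3 ≈ 1.732; 3:2 ≈ 1.500.

A=3:2, B=5:3, C=root-3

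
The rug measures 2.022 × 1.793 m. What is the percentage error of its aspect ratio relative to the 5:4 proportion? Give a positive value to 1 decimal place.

9.8%

Ratio = 2.022 / 1.793 ≈ 1.1277.
Ideal 5:4 = 1.2500. |1.1277 − 1.2500| / 1.2500 ≈ 9.78% → 9.8%.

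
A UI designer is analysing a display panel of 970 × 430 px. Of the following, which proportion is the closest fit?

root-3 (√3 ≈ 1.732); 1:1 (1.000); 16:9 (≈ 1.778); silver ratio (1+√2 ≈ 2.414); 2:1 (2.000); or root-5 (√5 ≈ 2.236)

root-5

Ratio = 970 / 430 ≈ 2.256.
Distances: root-3 1.732 (Δ 0.524); 1:1 1.000 (Δ 1.256); 16:9 1.778 (Δ 0.478); silver ratio 2.414 (Δ 0.158); 2:1 2.000 (Δ 0.256); root-5 2.236 (Δ 0.020).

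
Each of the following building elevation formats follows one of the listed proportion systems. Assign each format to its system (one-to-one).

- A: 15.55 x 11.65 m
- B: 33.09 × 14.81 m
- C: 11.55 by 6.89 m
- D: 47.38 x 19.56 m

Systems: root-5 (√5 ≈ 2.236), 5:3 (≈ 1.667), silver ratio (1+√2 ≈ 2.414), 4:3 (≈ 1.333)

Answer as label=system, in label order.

A=4:3, B=root-5, C=5:3, D=silver ratio

A = 15.55/11.65 ≈ 1.335 → 4:3 (1.333)
B = 33.09/14.81 ≈ 2.234 → root-5 (2.236)
C = 11.55/6.89 ≈ 1.676 → 5:3 (1.667)
D = 47.38/19.56 ≈ 2.422 → silver ratio (2.414)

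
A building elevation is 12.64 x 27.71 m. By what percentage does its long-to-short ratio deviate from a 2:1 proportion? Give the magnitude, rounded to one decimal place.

Ratio = 27.71 / 12.64 ≈ 2.1922.
Ideal 2:1 = 2.0000. |2.1922 − 2.0000| / 2.0000 ≈ 9.61% → 9.6%.

9.6%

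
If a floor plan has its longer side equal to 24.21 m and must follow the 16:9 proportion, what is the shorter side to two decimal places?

13.62 m

16:9 ≈ 1.77778.
Shorter side = 24.21 ÷ 1.77778 ≈ 13.6181 → 13.62 m.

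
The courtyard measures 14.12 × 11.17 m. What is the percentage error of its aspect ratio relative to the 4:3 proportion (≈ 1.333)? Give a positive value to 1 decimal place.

5.2%

Ratio = 14.12 / 11.17 ≈ 1.2641.
Ideal 4:3 ≈ 1.3333. |1.2641 − 1.3333| / 1.3333 ≈ 5.19% → 5.2%.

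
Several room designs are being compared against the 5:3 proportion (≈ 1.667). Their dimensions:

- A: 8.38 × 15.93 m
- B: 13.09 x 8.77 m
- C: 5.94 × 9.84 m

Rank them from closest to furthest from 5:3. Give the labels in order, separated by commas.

C, B, A

A: 15.93/8.38 ≈ 1.901 → |1.901 − 1.667| = 0.234
B: 13.09/8.77 ≈ 1.493 → |1.493 − 1.667| = 0.174
C: 9.84/5.94 ≈ 1.657 → |1.657 − 1.667| = 0.010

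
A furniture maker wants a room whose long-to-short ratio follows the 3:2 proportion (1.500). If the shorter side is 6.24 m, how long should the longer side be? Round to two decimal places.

3:2 = 1.50000.
Longer side = 6.24 × 1.50000 ≈ 9.3600 → 9.36 m.

9.36 m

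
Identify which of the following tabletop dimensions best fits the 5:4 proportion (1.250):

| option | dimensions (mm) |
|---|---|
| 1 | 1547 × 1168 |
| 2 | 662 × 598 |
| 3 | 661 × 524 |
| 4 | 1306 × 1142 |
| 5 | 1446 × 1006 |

Ratios (long/short): 1 ≈ 1.324; 2 ≈ 1.107; 3 ≈ 1.261; 4 ≈ 1.144; 5 ≈ 1.437.
5:4 ≈ 1.250; option 3 is nearest (Δ 0.011).

3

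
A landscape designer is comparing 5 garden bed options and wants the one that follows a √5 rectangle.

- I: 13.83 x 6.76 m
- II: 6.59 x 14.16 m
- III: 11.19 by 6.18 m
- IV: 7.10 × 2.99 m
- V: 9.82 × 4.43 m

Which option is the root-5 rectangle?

V

Target root-5 ≈ 2.236.
I: 2.046 (Δ0.190)  II: 2.149 (Δ0.087)  III: 1.811 (Δ0.425)  IV: 2.375 (Δ0.139)  V: 2.217 (Δ0.019)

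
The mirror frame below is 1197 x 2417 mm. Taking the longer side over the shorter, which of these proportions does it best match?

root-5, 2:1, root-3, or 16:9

2417/1197 ≈ 2.019. Nearest candidates are 2:1 (2.000, off by 0.019) and root-5 (2.236, off by 0.217).

2:1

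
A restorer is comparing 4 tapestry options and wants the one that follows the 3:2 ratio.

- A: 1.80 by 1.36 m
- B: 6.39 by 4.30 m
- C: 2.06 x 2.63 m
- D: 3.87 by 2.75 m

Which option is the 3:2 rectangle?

Ratios (long/short): A ≈ 1.324; B ≈ 1.486; C ≈ 1.277; D ≈ 1.407.
3:2 ≈ 1.500; option B is nearest (Δ 0.014).

B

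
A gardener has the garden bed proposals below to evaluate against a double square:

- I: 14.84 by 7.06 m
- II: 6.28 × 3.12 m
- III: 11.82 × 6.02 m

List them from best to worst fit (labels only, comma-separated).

I: 14.84/7.06 ≈ 2.102 → |2.102 − 2.000| = 0.102
II: 6.28/3.12 ≈ 2.013 → |2.013 − 2.000| = 0.013
III: 11.82/6.02 ≈ 1.963 → |1.963 − 2.000| = 0.037

II, III, I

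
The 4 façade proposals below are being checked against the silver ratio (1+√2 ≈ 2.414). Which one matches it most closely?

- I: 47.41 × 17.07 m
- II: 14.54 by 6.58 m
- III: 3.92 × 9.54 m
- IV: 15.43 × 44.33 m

Ratios (long/short): I ≈ 2.777; II ≈ 2.210; III ≈ 2.434; IV ≈ 2.873.
silver ratio ≈ 2.414; option III is nearest (Δ 0.020).

III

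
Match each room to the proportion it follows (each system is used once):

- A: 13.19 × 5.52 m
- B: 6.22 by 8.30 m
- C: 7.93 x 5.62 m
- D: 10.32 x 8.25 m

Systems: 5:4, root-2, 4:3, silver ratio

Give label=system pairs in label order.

A=silver ratio, B=4:3, C=root-2, D=5:4

Ratios: A ≈ 2.389; B ≈ 1.334; C ≈ 1.411; D ≈ 1.251.
Targets: 5:4 ≈ 1.250; root-2 ≈ 1.414; 4:3 ≈ 1.333; silver ratio ≈ 2.414.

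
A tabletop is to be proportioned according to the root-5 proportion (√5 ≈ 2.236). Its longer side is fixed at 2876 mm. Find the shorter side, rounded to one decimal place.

root-5 ≈ 2.23607.
Shorter side = 2876 ÷ 2.23607 ≈ 1286.185 → 1286.2 mm.

1286.2 mm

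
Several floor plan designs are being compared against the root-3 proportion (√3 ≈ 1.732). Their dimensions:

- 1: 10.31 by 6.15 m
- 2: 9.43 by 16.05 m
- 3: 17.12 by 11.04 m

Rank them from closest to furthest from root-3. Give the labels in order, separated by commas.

Ratios: 1 = 10.31 / 6.15 ≈ 1.676; 2 = 16.05 / 9.43 ≈ 1.702; 3 = 17.12 / 11.04 ≈ 1.551.
|Δ from 1.732|: 1 0.056; 2 0.030; 3 0.181.

2, 1, 3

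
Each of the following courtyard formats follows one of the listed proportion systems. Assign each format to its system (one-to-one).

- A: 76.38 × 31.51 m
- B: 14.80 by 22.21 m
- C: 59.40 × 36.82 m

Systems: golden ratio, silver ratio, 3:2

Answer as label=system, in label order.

A=silver ratio, B=3:2, C=golden ratio

Ratios: A ≈ 2.424; B ≈ 1.501; C ≈ 1.613.
Targets: golden ratio ≈ 1.618; silver ratio ≈ 2.414; 3:2 ≈ 1.500.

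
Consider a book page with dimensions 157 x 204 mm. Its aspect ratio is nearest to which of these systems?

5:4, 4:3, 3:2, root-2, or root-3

Ratio = 204 / 157 ≈ 1.299.
Distances: 5:4 1.250 (Δ 0.049); 4:3 1.333 (Δ 0.034); 3:2 1.500 (Δ 0.201); root-2 1.414 (Δ 0.115); root-3 1.732 (Δ 0.433).

4:3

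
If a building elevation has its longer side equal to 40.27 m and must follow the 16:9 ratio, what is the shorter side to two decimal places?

16:9 ≈ 1.77778.
Shorter side = 40.27 ÷ 1.77778 ≈ 22.6518 → 22.65 m.

22.65 m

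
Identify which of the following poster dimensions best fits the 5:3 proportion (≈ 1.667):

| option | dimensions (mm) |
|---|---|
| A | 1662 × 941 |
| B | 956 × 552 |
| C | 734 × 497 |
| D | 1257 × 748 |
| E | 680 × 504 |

Target 5:3 ≈ 1.667.
A: 1.766 (Δ0.099)  B: 1.732 (Δ0.065)  C: 1.477 (Δ0.190)  D: 1.680 (Δ0.013)  E: 1.349 (Δ0.318)

D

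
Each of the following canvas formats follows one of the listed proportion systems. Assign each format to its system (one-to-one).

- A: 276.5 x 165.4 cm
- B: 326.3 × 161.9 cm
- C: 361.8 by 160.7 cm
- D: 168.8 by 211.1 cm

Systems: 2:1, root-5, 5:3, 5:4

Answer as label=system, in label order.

Ratios: A ≈ 1.672; B ≈ 2.015; C ≈ 2.251; D ≈ 1.251.
Targets: 2:1 ≈ 2.000; root-5 ≈ 2.236; 5:3 ≈ 1.667; 5:4 ≈ 1.250.

A=5:3, B=2:1, C=root-5, D=5:4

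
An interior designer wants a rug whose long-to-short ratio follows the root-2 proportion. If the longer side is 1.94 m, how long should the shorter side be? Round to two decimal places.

root-2 ≈ 1.41421.
Shorter side = 1.94 ÷ 1.41421 ≈ 1.3718 → 1.37 m.

1.37 m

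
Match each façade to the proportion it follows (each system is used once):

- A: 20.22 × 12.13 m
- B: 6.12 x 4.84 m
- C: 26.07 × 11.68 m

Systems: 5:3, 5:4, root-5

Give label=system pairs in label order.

Ratios: A ≈ 1.667; B ≈ 1.264; C ≈ 2.232.
Targets: 5:3 ≈ 1.667; 5:4 ≈ 1.250; root-5 ≈ 2.236.

A=5:3, B=5:4, C=root-5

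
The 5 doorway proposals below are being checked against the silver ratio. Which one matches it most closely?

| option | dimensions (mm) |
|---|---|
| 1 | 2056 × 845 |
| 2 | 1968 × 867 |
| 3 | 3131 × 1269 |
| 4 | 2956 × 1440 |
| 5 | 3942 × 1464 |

1

Target silver ratio ≈ 2.414.
1: 2.433 (Δ0.019)  2: 2.270 (Δ0.144)  3: 2.467 (Δ0.053)  4: 2.053 (Δ0.361)  5: 2.693 (Δ0.279)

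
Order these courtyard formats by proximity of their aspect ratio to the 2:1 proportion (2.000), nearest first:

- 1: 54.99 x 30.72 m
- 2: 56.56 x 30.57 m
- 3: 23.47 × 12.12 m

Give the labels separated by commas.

Ratios: 1 = 54.99 / 30.72 ≈ 1.790; 2 = 56.56 / 30.57 ≈ 1.850; 3 = 23.47 / 12.12 ≈ 1.936.
|Δ from 2.000|: 1 0.210; 2 0.150; 3 0.064.

3, 2, 1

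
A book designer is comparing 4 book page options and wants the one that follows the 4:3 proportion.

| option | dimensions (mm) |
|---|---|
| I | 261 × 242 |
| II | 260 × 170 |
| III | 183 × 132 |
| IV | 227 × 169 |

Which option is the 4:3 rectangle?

IV

Ratios (long/short): I ≈ 1.079; II ≈ 1.529; III ≈ 1.386; IV ≈ 1.343.
4:3 ≈ 1.333; option IV is nearest (Δ 0.010).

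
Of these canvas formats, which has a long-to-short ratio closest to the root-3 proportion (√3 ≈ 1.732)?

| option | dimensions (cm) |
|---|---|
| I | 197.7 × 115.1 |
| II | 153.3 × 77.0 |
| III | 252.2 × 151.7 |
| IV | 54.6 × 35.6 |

I

Target root-3 ≈ 1.732.
I: 1.718 (Δ0.014)  II: 1.991 (Δ0.259)  III: 1.662 (Δ0.070)  IV: 1.534 (Δ0.198)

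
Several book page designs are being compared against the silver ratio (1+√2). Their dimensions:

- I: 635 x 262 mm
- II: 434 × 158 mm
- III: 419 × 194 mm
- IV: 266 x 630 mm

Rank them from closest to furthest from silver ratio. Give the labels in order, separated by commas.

I, IV, III, II

Ratios: I = 635 / 262 ≈ 2.424; II = 434 / 158 ≈ 2.747; III = 419 / 194 ≈ 2.160; IV = 630 / 266 ≈ 2.368.
|Δ from 2.414|: I 0.010; II 0.333; III 0.254; IV 0.046.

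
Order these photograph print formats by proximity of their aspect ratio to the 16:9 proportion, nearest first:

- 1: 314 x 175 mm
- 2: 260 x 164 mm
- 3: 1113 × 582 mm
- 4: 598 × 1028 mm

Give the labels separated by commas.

1: 314/175 ≈ 1.794 → |1.794 − 1.778| = 0.016
2: 260/164 ≈ 1.585 → |1.585 − 1.778| = 0.193
3: 1113/582 ≈ 1.912 → |1.912 − 1.778| = 0.134
4: 1028/598 ≈ 1.719 → |1.719 − 1.778| = 0.059

1, 4, 3, 2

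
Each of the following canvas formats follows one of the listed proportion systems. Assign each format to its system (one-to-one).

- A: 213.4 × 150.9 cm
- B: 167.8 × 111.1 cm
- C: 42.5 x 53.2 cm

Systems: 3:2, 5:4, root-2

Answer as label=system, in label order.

Ratios: A ≈ 1.414; B ≈ 1.510; C ≈ 1.252.
Targets: 3:2 ≈ 1.500; 5:4 ≈ 1.250; root-2 ≈ 1.414.

A=root-2, B=3:2, C=5:4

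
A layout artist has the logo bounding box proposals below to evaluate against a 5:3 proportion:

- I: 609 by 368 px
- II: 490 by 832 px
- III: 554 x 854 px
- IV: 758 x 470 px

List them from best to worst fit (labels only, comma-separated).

I, II, IV, III

I: 609/368 ≈ 1.655 → |1.655 − 1.667| = 0.012
II: 832/490 ≈ 1.698 → |1.698 − 1.667| = 0.031
III: 854/554 ≈ 1.542 → |1.542 − 1.667| = 0.125
IV: 758/470 ≈ 1.613 → |1.613 − 1.667| = 0.054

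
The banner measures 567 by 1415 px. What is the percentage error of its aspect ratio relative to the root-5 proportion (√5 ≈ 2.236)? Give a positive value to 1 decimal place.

11.6%

Ratio = 1415 / 567 ≈ 2.4956.
Ideal root-5 ≈ 2.2361. |2.4956 − 2.2361| / 2.2361 ≈ 11.61% → 11.6%.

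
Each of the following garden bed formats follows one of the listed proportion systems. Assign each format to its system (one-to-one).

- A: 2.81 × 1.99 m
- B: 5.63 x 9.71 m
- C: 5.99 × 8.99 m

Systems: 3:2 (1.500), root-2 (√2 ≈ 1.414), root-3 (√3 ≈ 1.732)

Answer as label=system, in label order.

Ratios: A ≈ 1.412; B ≈ 1.725; C ≈ 1.501.
Targets: 3:2 ≈ 1.500; root-2 ≈ 1.414; root-3 ≈ 1.732.

A=root-2, B=root-3, C=3:2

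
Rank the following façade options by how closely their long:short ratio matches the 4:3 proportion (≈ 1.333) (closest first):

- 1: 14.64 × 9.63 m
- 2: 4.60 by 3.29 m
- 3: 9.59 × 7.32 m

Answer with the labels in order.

3, 2, 1

Ratios: 1 = 14.64 / 9.63 ≈ 1.520; 2 = 4.60 / 3.29 ≈ 1.398; 3 = 9.59 / 7.32 ≈ 1.310.
|Δ from 1.333|: 1 0.187; 2 0.065; 3 0.023.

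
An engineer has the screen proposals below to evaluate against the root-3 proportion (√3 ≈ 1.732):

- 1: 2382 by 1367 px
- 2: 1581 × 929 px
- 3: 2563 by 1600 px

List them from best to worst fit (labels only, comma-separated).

1: 2382/1367 ≈ 1.743 → |1.743 − 1.732| = 0.011
2: 1581/929 ≈ 1.702 → |1.702 − 1.732| = 0.030
3: 2563/1600 ≈ 1.602 → |1.602 − 1.732| = 0.130

1, 2, 3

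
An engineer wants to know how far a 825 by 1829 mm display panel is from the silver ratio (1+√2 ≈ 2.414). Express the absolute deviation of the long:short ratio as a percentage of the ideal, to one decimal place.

8.2%

Ratio = 1829 / 825 ≈ 2.2170.
Ideal silver ratio ≈ 2.4142. |2.2170 − 2.4142| / 2.4142 ≈ 8.17% → 8.2%.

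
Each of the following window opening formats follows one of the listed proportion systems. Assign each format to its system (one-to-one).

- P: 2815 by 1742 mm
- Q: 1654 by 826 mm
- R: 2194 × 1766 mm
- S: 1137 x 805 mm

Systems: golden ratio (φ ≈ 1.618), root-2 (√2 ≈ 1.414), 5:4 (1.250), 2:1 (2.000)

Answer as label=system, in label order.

P=golden ratio, Q=2:1, R=5:4, S=root-2

P = 2815/1742 ≈ 1.616 → golden ratio (1.618)
Q = 1654/826 ≈ 2.002 → 2:1 (2.000)
R = 2194/1766 ≈ 1.242 → 5:4 (1.250)
S = 1137/805 ≈ 1.412 → root-2 (1.414)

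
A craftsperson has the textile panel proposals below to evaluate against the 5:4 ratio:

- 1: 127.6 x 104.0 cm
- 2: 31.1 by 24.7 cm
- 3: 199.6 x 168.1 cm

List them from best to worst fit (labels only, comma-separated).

Ratios: 1 = 127.6 / 104.0 ≈ 1.227; 2 = 31.1 / 24.7 ≈ 1.259; 3 = 199.6 / 168.1 ≈ 1.187.
|Δ from 1.250|: 1 0.023; 2 0.009; 3 0.063.

2, 1, 3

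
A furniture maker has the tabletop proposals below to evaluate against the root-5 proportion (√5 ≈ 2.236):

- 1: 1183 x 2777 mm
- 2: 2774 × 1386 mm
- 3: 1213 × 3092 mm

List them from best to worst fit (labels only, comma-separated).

1, 2, 3

1: 2777/1183 ≈ 2.347 → |2.347 − 2.236| = 0.111
2: 2774/1386 ≈ 2.001 → |2.001 − 2.236| = 0.235
3: 3092/1213 ≈ 2.549 → |2.549 − 2.236| = 0.313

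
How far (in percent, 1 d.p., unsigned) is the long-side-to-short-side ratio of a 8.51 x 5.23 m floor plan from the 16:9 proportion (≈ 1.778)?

8.5%

Ratio = 8.51 / 5.23 ≈ 1.6272.
Ideal 16:9 ≈ 1.7778. |1.6272 − 1.7778| / 1.7778 ≈ 8.47% → 8.5%.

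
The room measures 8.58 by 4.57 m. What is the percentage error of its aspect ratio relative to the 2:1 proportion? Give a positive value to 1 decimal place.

6.1%

Ratio = 8.58 / 4.57 ≈ 1.8775.
Ideal 2:1 = 2.0000. |1.8775 − 2.0000| / 2.0000 ≈ 6.13% → 6.1%.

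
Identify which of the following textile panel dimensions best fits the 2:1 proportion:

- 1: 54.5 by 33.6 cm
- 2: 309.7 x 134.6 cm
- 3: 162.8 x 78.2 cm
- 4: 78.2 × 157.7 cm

4

Ratios (long/short): 1 ≈ 1.622; 2 ≈ 2.301; 3 ≈ 2.082; 4 ≈ 2.017.
2:1 ≈ 2.000; option 4 is nearest (Δ 0.017).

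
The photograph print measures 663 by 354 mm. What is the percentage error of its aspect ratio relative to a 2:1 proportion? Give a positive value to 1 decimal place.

6.4%

Ratio = 663 / 354 ≈ 1.8729.
Ideal 2:1 = 2.0000. |1.8729 − 2.0000| / 2.0000 ≈ 6.35% → 6.4%.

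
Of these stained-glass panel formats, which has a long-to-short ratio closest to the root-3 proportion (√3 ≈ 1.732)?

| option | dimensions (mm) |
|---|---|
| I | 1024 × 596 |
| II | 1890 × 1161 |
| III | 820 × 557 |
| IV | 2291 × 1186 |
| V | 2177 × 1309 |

Target root-3 ≈ 1.732.
I: 1.718 (Δ0.014)  II: 1.628 (Δ0.104)  III: 1.472 (Δ0.260)  IV: 1.932 (Δ0.200)  V: 1.663 (Δ0.069)

I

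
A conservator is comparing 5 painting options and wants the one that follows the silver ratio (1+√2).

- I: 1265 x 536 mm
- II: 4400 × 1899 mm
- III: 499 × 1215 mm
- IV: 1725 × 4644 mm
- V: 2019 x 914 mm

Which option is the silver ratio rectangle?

III

Target silver ratio ≈ 2.414.
I: 2.360 (Δ0.054)  II: 2.317 (Δ0.097)  III: 2.435 (Δ0.021)  IV: 2.692 (Δ0.278)  V: 2.209 (Δ0.205)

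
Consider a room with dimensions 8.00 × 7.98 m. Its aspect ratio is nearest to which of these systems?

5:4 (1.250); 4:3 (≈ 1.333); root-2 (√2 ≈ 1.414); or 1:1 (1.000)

1:1

8.00/7.98 ≈ 1.003. Nearest candidates are 1:1 (1.000, off by 0.003) and 5:4 (1.250, off by 0.247).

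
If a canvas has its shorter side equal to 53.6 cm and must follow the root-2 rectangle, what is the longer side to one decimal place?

75.8 cm

root-2 ≈ 1.41421.
Longer side = 53.6 × 1.41421 ≈ 75.802 → 75.8 cm.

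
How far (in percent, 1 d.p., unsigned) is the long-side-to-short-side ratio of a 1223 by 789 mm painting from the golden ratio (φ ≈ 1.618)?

Ratio = 1223 / 789 ≈ 1.5501.
Ideal golden ratio ≈ 1.6180. |1.5501 − 1.6180| / 1.6180 ≈ 4.20% → 4.2%.

4.2%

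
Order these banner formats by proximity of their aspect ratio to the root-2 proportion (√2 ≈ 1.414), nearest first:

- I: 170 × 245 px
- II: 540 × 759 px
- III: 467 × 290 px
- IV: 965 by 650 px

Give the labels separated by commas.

Ratios: I = 245 / 170 ≈ 1.441; II = 759 / 540 ≈ 1.406; III = 467 / 290 ≈ 1.610; IV = 965 / 650 ≈ 1.485.
|Δ from 1.414|: I 0.027; II 0.008; III 0.196; IV 0.071.

II, I, IV, III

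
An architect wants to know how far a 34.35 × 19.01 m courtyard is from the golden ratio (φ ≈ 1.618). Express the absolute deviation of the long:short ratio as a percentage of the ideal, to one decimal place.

11.7%

Ratio = 34.35 / 19.01 ≈ 1.8069.
Ideal golden ratio ≈ 1.6180. |1.8069 − 1.6180| / 1.6180 ≈ 11.67% → 11.7%.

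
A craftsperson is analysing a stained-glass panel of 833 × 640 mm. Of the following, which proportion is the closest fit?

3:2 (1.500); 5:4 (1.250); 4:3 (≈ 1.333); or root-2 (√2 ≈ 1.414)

4:3

833/640 ≈ 1.302. Nearest candidates are 4:3 (1.333, off by 0.031) and 5:4 (1.250, off by 0.052).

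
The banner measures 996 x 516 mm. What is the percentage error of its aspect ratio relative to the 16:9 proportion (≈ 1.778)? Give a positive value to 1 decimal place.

8.6%

Ratio = 996 / 516 ≈ 1.9302.
Ideal 16:9 ≈ 1.7778. |1.9302 − 1.7778| / 1.7778 ≈ 8.57% → 8.6%.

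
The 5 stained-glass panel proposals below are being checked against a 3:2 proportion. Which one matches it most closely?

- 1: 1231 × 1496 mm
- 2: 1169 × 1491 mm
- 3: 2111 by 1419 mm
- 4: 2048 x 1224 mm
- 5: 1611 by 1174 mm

Target 3:2 ≈ 1.500.
1: 1.215 (Δ0.285)  2: 1.275 (Δ0.225)  3: 1.488 (Δ0.012)  4: 1.673 (Δ0.173)  5: 1.372 (Δ0.128)

3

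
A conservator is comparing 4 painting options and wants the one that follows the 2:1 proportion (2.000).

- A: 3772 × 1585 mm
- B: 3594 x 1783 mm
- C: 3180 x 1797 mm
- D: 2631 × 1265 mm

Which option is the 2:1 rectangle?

B

Target 2:1 ≈ 2.000.
A: 2.380 (Δ0.380)  B: 2.016 (Δ0.016)  C: 1.770 (Δ0.230)  D: 2.080 (Δ0.080)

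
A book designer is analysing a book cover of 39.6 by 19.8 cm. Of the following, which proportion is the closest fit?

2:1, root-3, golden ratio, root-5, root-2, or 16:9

39.6/19.8 ≈ 2.000. Nearest candidates are 2:1 (2.000, off by 0.000) and 16:9 (1.778, off by 0.222).

2:1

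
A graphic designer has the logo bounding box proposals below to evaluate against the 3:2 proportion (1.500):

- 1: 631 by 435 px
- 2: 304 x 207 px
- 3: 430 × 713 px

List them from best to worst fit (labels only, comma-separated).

2, 1, 3

1: 631/435 ≈ 1.451 → |1.451 − 1.500| = 0.049
2: 304/207 ≈ 1.469 → |1.469 − 1.500| = 0.031
3: 713/430 ≈ 1.658 → |1.658 − 1.500| = 0.158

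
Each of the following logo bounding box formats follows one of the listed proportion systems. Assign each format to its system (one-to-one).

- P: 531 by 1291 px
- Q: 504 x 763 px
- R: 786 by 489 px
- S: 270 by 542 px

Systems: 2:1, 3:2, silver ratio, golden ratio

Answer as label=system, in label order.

P = 1291/531 ≈ 2.431 → silver ratio (2.414)
Q = 763/504 ≈ 1.514 → 3:2 (1.500)
R = 786/489 ≈ 1.607 → golden ratio (1.618)
S = 542/270 ≈ 2.007 → 2:1 (2.000)

P=silver ratio, Q=3:2, R=golden ratio, S=2:1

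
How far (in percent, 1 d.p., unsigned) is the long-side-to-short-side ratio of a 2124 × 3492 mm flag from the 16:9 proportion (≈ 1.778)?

Ratio = 3492 / 2124 ≈ 1.6441.
Ideal 16:9 ≈ 1.7778. |1.6441 − 1.7778| / 1.7778 ≈ 7.52% → 7.5%.

7.5%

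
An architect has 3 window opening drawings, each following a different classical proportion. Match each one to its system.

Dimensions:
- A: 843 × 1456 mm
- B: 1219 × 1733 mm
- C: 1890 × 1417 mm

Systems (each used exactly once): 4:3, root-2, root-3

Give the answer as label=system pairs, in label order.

A = 1456/843 ≈ 1.727 → root-3 (1.732)
B = 1733/1219 ≈ 1.422 → root-2 (1.414)
C = 1890/1417 ≈ 1.334 → 4:3 (1.333)

A=root-3, B=root-2, C=4:3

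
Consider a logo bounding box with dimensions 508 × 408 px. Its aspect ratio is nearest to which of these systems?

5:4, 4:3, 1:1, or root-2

508/408 ≈ 1.245. Nearest candidates are 5:4 (1.250, off by 0.005) and 4:3 (1.333, off by 0.088).

5:4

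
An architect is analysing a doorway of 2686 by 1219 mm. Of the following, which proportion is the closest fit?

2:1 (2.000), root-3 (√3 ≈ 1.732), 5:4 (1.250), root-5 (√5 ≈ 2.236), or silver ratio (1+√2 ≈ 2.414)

root-5

2686/1219 ≈ 2.203. Nearest candidates are root-5 (2.236, off by 0.033) and 2:1 (2.000, off by 0.203).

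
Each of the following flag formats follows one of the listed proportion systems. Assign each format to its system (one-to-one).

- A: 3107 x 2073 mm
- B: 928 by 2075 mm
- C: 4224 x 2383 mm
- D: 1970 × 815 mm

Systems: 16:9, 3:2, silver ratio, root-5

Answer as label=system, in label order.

Ratios: A ≈ 1.499; B ≈ 2.236; C ≈ 1.773; D ≈ 2.417.
Targets: 16:9 ≈ 1.778; 3:2 ≈ 1.500; silver ratio ≈ 2.414; root-5 ≈ 2.236.

A=3:2, B=root-5, C=16:9, D=silver ratio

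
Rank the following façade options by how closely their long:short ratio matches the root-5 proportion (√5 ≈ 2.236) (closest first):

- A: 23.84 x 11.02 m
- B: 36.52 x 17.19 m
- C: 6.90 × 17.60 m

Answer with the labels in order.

A, B, C

A: 23.84/11.02 ≈ 2.163 → |2.163 − 2.236| = 0.073
B: 36.52/17.19 ≈ 2.124 → |2.124 − 2.236| = 0.112
C: 17.60/6.90 ≈ 2.551 → |2.551 − 2.236| = 0.315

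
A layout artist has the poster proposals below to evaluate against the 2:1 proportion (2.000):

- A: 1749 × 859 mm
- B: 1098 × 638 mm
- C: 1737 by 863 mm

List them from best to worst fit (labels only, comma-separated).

C, A, B

A: 1749/859 ≈ 2.036 → |2.036 − 2.000| = 0.036
B: 1098/638 ≈ 1.721 → |1.721 − 2.000| = 0.279
C: 1737/863 ≈ 2.013 → |2.013 − 2.000| = 0.013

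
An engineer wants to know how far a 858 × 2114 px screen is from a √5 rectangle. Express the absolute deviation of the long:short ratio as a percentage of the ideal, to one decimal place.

Ratio = 2114 / 858 ≈ 2.4639.
Ideal root-5 ≈ 2.2361. |2.4639 − 2.2361| / 2.2361 ≈ 10.19% → 10.2%.

10.2%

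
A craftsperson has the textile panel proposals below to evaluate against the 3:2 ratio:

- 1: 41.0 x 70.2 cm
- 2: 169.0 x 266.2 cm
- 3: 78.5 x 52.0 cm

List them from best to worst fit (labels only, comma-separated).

Ratios: 1 = 70.2 / 41.0 ≈ 1.712; 2 = 266.2 / 169.0 ≈ 1.575; 3 = 78.5 / 52.0 ≈ 1.510.
|Δ from 1.500|: 1 0.212; 2 0.075; 3 0.010.

3, 2, 1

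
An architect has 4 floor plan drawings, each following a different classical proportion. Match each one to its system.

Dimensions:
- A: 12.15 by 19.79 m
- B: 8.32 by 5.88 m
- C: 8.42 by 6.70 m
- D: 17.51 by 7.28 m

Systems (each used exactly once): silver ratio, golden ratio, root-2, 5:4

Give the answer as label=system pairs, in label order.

Ratios: A ≈ 1.629; B ≈ 1.415; C ≈ 1.257; D ≈ 2.405.
Targets: silver ratio ≈ 2.414; golden ratio ≈ 1.618; root-2 ≈ 1.414; 5:4 ≈ 1.250.

A=golden ratio, B=root-2, C=5:4, D=silver ratio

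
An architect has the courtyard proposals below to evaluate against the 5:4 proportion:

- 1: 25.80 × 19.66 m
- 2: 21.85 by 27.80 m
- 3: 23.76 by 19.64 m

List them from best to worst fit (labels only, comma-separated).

2, 3, 1

1: 25.80/19.66 ≈ 1.312 → |1.312 − 1.250| = 0.062
2: 27.80/21.85 ≈ 1.272 → |1.272 − 1.250| = 0.022
3: 23.76/19.64 ≈ 1.210 → |1.210 − 1.250| = 0.040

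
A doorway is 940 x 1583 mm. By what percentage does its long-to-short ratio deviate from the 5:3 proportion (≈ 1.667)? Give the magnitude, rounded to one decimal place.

Ratio = 1583 / 940 ≈ 1.6840.
Ideal 5:3 ≈ 1.6667. |1.6840 − 1.6667| / 1.6667 ≈ 1.04% → 1.0%.

1.0%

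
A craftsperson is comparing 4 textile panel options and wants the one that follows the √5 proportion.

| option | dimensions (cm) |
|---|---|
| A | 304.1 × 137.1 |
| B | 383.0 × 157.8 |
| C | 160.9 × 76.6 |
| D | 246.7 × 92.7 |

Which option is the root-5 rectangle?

A

Target root-5 ≈ 2.236.
A: 2.218 (Δ0.018)  B: 2.427 (Δ0.191)  C: 2.101 (Δ0.135)  D: 2.661 (Δ0.425)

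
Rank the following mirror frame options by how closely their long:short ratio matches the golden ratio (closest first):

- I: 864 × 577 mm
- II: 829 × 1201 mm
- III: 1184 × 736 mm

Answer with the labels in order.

III, I, II

I: 864/577 ≈ 1.497 → |1.497 − 1.618| = 0.121
II: 1201/829 ≈ 1.449 → |1.449 − 1.618| = 0.169
III: 1184/736 ≈ 1.609 → |1.609 − 1.618| = 0.009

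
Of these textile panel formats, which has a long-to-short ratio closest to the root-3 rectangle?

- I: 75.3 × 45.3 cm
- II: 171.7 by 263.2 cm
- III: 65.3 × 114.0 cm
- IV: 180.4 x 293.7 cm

Target root-3 ≈ 1.732.
I: 1.662 (Δ0.070)  II: 1.533 (Δ0.199)  III: 1.746 (Δ0.014)  IV: 1.628 (Δ0.104)

III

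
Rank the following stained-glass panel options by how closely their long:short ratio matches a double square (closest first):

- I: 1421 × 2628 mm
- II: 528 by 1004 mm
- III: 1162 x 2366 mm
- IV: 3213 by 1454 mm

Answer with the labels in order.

III, II, I, IV

I: 2628/1421 ≈ 1.849 → |1.849 − 2.000| = 0.151
II: 1004/528 ≈ 1.902 → |1.902 − 2.000| = 0.098
III: 2366/1162 ≈ 2.036 → |2.036 − 2.000| = 0.036
IV: 3213/1454 ≈ 2.210 → |2.210 − 2.000| = 0.210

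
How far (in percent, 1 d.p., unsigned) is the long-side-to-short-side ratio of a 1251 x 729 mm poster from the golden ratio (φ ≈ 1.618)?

6.1%

Ratio = 1251 / 729 ≈ 1.7160.
Ideal golden ratio ≈ 1.6180. |1.7160 − 1.6180| / 1.6180 ≈ 6.06% → 6.1%.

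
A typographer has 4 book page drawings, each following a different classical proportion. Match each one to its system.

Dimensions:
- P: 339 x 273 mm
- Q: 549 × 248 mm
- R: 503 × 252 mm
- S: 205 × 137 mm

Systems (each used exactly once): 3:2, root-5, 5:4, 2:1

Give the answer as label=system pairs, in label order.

P=5:4, Q=root-5, R=2:1, S=3:2

P = 339/273 ≈ 1.242 → 5:4 (1.250)
Q = 549/248 ≈ 2.214 → root-5 (2.236)
R = 503/252 ≈ 1.996 → 2:1 (2.000)
S = 205/137 ≈ 1.496 → 3:2 (1.500)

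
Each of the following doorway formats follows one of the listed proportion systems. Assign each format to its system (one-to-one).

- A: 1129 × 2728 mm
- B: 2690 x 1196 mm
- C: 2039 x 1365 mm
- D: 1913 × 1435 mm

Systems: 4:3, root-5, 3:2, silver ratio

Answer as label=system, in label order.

A = 2728/1129 ≈ 2.416 → silver ratio (2.414)
B = 2690/1196 ≈ 2.249 → root-5 (2.236)
C = 2039/1365 ≈ 1.494 → 3:2 (1.500)
D = 1913/1435 ≈ 1.333 → 4:3 (1.333)

A=silver ratio, B=root-5, C=3:2, D=4:3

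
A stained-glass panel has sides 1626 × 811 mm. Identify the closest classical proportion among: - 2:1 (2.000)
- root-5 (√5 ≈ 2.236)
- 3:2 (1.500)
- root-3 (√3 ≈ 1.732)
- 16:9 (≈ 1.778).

Ratio = 1626 / 811 ≈ 2.005.
Distances: 2:1 2.000 (Δ 0.005); root-5 2.236 (Δ 0.231); 3:2 1.500 (Δ 0.505); root-3 1.732 (Δ 0.273); 16:9 1.778 (Δ 0.227).

2:1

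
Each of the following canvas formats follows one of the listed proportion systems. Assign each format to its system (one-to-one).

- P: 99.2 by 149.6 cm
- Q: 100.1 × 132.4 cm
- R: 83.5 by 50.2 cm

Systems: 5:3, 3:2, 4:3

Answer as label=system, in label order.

P=3:2, Q=4:3, R=5:3

P = 149.6/99.2 ≈ 1.508 → 3:2 (1.500)
Q = 132.4/100.1 ≈ 1.323 → 4:3 (1.333)
R = 83.5/50.2 ≈ 1.663 → 5:3 (1.667)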